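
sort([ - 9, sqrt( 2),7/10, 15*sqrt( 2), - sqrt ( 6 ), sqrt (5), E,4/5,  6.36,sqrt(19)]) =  [ - 9,-sqrt( 6) , 7/10, 4/5,  sqrt (2 ), sqrt( 5 ), E, sqrt( 19),  6.36,15*sqrt( 2 )] 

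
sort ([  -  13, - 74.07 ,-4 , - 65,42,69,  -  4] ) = [  -  74.07,  -  65,-13,  -  4, - 4, 42,  69] 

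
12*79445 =953340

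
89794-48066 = 41728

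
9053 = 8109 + 944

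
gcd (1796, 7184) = 1796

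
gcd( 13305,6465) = 15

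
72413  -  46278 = 26135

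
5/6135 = 1/1227 = 0.00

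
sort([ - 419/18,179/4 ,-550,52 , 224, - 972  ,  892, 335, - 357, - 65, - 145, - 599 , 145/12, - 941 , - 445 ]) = [ - 972, - 941, - 599,-550,  -  445 ,-357, - 145, - 65,  -  419/18, 145/12 , 179/4,52,224 , 335, 892]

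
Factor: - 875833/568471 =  - 7^1*125119^1*568471^ ( - 1)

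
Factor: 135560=2^3 * 5^1*3389^1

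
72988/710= 102 + 4/5 = 102.80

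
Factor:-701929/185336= - 2^ (-3) * 127^1*5527^1*23167^(  -  1)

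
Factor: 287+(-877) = -2^1*5^1*59^1= -590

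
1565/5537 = 1565/5537 = 0.28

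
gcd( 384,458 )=2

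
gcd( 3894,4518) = 6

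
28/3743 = 28/3743 =0.01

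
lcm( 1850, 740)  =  3700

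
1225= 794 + 431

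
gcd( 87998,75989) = 1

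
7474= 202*37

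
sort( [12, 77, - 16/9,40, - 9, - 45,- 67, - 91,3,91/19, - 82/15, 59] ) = [ - 91, - 67, - 45, - 9, - 82/15, - 16/9,  3,  91/19,12,40,59,77]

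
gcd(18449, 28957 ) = 1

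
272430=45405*6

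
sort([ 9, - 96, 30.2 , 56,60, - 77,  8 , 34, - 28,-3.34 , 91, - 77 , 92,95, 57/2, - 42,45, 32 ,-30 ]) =[ - 96, - 77, - 77  , - 42,-30, - 28 , - 3.34 , 8, 9,57/2, 30.2, 32, 34, 45, 56,60,91,  92 , 95]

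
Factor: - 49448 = -2^3*7^1*883^1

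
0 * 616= 0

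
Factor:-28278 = -2^1*3^2*1571^1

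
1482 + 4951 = 6433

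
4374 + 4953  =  9327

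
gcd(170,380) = 10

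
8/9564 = 2/2391 = 0.00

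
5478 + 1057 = 6535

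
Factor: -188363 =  - 7^1 *71^1*379^1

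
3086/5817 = 3086/5817 = 0.53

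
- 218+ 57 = - 161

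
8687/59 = 8687/59=147.24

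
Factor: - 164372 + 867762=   703390 =2^1*5^1 *31^1 *2269^1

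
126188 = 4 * 31547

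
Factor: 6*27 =2^1*3^4=162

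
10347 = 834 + 9513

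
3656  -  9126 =-5470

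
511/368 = 1 + 143/368 = 1.39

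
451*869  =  391919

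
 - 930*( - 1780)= 1655400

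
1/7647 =1/7647 = 0.00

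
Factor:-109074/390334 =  - 3^1*53^1*569^( - 1 ) = -  159/569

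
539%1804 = 539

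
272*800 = 217600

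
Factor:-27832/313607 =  - 56/631 = - 2^3 * 7^1*631^(-1 ) 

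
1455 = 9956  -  8501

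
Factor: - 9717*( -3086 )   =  2^1*3^1*41^1*79^1 * 1543^1=29986662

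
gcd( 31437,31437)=31437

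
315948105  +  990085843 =1306033948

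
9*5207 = 46863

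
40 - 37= 3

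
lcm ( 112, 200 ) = 2800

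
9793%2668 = 1789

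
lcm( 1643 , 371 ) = 11501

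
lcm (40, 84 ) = 840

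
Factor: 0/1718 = 0 = 0^1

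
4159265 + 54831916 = 58991181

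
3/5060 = 3/5060 = 0.00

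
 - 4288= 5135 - 9423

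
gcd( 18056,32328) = 8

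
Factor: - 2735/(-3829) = 5/7 = 5^1*7^( - 1 )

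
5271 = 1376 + 3895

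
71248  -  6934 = 64314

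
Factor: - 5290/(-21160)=2^( - 2) = 1/4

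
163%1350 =163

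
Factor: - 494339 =  -  23^1*21493^1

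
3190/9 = 354  +  4/9 = 354.44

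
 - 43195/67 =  - 645 + 20/67= - 644.70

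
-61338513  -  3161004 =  - 64499517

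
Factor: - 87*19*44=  - 2^2* 3^1 * 11^1 * 19^1*29^1  =  - 72732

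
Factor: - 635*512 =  -2^9 * 5^1*127^1 =-325120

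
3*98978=296934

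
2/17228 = 1/8614 =0.00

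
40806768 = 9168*4451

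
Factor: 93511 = 11^1*8501^1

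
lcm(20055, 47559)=1664565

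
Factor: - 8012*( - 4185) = 33530220 = 2^2*3^3*5^1*31^1*2003^1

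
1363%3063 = 1363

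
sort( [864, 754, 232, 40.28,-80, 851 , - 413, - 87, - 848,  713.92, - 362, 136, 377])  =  [ - 848, - 413, - 362, -87,-80,40.28, 136, 232, 377, 713.92,754,  851, 864 ]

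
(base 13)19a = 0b100101000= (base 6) 1212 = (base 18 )G8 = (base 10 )296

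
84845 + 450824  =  535669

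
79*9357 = 739203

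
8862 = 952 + 7910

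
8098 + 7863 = 15961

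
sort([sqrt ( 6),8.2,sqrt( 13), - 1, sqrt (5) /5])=[ - 1, sqrt ( 5 ) /5,sqrt(6),sqrt( 13) , 8.2 ] 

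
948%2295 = 948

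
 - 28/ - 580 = 7/145 =0.05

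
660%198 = 66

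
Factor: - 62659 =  - 62659^1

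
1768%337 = 83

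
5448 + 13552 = 19000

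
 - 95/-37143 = 95/37143= 0.00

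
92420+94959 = 187379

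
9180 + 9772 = 18952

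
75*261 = 19575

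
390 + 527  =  917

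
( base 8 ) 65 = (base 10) 53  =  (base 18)2h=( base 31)1M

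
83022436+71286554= 154308990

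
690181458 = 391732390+298449068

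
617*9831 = 6065727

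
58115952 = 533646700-475530748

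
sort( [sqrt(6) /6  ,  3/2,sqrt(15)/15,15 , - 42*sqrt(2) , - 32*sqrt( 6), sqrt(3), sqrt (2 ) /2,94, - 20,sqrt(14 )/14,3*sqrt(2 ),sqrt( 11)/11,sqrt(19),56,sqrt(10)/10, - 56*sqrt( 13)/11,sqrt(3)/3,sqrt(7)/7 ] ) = [ - 32*sqrt( 6),-42 * sqrt( 2),-20, - 56*sqrt(13) /11,sqrt( 15)/15 , sqrt( 14 ) /14,sqrt(11)/11,sqrt(10 ) /10, sqrt( 7)/7, sqrt(6 )/6,sqrt( 3) /3,sqrt(2)/2,  3/2,sqrt(3),3* sqrt(2 ), sqrt(19),15, 56,94] 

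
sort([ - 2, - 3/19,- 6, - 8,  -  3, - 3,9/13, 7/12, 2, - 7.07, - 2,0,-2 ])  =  [ - 8 , - 7.07, - 6, - 3  , - 3,  -  2, - 2, - 2,-3/19,0,7/12,  9/13, 2]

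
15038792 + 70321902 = 85360694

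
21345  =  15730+5615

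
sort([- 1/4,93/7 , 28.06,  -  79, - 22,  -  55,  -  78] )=[ - 79, -78,  -  55, - 22, - 1/4, 93/7 , 28.06 ]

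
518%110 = 78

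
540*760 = 410400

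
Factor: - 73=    - 73^1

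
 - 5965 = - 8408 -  - 2443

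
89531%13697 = 7349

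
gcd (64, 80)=16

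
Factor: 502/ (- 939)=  - 2^1*3^(-1 )*251^1*313^( - 1) 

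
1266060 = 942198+323862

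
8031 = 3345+4686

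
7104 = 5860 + 1244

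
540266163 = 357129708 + 183136455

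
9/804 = 3/268= 0.01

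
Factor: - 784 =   -  2^4 * 7^2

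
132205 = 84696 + 47509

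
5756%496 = 300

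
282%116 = 50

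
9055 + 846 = 9901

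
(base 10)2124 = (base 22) 48c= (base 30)2AO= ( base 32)22c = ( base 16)84c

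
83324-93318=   -  9994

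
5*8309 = 41545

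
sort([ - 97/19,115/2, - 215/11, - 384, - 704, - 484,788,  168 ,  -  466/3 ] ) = [ - 704, - 484,  -  384, - 466/3,  -  215/11, - 97/19 , 115/2,  168,  788 ] 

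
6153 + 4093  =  10246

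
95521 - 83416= 12105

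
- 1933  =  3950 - 5883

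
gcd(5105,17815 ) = 5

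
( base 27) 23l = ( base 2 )11000011000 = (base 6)11120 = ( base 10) 1560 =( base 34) 1BU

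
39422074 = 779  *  50606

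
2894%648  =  302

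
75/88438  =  75/88438 =0.00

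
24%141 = 24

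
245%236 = 9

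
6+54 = 60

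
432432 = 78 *5544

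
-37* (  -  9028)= 334036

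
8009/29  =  8009/29  =  276.17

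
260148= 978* 266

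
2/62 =1/31 = 0.03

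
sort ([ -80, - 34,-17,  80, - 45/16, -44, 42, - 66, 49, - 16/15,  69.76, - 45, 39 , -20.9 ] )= [ - 80, - 66 , - 45,  -  44, - 34, - 20.9, - 17, - 45/16,-16/15, 39, 42, 49, 69.76,80 ] 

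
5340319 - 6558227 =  - 1217908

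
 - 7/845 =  - 7/845 = - 0.01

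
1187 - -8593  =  9780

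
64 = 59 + 5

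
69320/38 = 1824+ 4/19  =  1824.21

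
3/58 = 3/58 = 0.05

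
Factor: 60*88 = 2^5*3^1*5^1*11^1 = 5280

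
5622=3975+1647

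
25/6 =4  +  1/6 = 4.17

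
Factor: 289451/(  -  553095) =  - 3^(-3 )*5^( - 1 ) * 17^(-1 )*37^1 * 241^( - 1)*7823^1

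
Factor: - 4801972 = -2^2 * 7^1 * 149^1*1151^1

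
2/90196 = 1/45098 = 0.00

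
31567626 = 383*82422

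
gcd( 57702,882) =6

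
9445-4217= 5228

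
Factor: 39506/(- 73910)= - 19753/36955= - 5^(  -  1)*19^(-1) * 389^( - 1 )*19753^1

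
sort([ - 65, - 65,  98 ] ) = [ - 65, - 65, 98]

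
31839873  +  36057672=67897545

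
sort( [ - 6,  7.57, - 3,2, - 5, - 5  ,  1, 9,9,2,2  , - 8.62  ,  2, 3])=[ - 8.62,-6, - 5  , - 5, - 3,1,2,2, 2,2,3, 7.57, 9,9 ]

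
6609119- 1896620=4712499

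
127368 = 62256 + 65112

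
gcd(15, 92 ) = 1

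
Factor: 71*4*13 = 2^2*13^1*71^1=3692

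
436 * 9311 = 4059596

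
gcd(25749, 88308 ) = 9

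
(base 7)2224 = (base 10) 802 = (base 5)11202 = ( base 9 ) 1081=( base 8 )1442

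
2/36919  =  2/36919= 0.00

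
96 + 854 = 950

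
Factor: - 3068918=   -  2^1*19^1*80761^1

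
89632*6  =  537792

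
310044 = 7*44292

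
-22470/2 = -11235 =- 11235.00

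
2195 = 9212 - 7017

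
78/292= 39/146  =  0.27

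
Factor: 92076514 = 2^1  *  46038257^1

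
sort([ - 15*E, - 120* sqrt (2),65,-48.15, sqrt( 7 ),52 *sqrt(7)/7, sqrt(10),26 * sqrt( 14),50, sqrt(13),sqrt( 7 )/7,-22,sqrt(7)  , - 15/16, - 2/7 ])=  [ -120*sqrt(2), - 48.15, - 15*E,-22, - 15/16, - 2/7,sqrt (7)/7, sqrt( 7 ),sqrt(7), sqrt(10),sqrt( 13), 52*sqrt(7)/7,50,65,  26*sqrt( 14) ]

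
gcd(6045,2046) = 93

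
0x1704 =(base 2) 1011100000100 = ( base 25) 9AH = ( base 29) 705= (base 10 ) 5892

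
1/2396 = 1/2396 = 0.00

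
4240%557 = 341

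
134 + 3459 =3593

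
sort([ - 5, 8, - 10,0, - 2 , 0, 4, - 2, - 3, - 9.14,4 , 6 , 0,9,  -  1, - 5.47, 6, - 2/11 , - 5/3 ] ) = [-10 , - 9.14 , - 5.47, - 5, - 3, - 2, - 2, - 5/3, - 1 , - 2/11 , 0,0, 0, 4,  4,6,  6, 8, 9] 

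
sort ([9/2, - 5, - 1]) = [ - 5, -1, 9/2 ]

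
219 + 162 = 381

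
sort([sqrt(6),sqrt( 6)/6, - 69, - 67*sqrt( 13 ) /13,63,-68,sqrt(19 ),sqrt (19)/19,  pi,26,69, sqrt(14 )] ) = [ - 69, - 68, - 67*sqrt(13)/13 , sqrt(19 )/19, sqrt(6) /6, sqrt(6),pi,sqrt( 14),sqrt ( 19) , 26,63, 69 ]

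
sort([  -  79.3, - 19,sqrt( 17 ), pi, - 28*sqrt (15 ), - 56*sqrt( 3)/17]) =[ - 28*sqrt(15) , - 79.3, - 19 ,- 56*sqrt( 3) /17,pi, sqrt( 17)]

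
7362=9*818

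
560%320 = 240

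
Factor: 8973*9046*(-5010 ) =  - 406660487580 =-2^2 * 3^3 * 5^1*167^1*997^1* 4523^1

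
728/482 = 364/241 = 1.51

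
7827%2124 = 1455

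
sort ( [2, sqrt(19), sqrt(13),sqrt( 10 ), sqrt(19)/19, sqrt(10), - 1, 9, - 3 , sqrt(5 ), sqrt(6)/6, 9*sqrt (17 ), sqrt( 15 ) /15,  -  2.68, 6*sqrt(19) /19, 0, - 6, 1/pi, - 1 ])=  [ - 6, - 3, - 2.68,  -  1,-1,0, sqrt(19 )/19,sqrt (15)/15,  1/pi, sqrt( 6)/6, 6*sqrt(19)/19 , 2,sqrt(5), sqrt(10),sqrt( 10), sqrt(13 ) , sqrt(19), 9,9* sqrt( 17) ]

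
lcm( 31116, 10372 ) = 31116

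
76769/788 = 76769/788= 97.42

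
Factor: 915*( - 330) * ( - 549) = 2^1 * 3^4 * 5^2 * 11^1 * 61^2 =165770550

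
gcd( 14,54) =2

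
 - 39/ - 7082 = 39/7082 =0.01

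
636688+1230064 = 1866752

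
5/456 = 5/456=0.01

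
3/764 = 3/764 = 0.00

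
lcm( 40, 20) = 40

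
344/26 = 13  +  3/13 = 13.23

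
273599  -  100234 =173365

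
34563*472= 16313736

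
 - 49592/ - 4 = 12398+ 0/1 =12398.00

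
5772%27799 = 5772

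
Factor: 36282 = 2^1  *3^1*6047^1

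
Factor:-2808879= -3^1*31^1*30203^1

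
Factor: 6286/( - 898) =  - 7^1  =  - 7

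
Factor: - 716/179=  -4= - 2^2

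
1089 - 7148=-6059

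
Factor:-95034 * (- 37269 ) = 2^1*3^3* 41^1 * 47^1*101^1 * 337^1= 3541822146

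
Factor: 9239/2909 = 2909^(-1 ) * 9239^1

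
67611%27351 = 12909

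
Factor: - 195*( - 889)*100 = 2^2*3^1*5^3 * 7^1*13^1*127^1 = 17335500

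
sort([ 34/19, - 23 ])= [ - 23,34/19 ]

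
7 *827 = 5789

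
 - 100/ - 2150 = 2/43 =0.05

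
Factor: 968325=3^1*5^2*12911^1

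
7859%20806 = 7859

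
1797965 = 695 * 2587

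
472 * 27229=12852088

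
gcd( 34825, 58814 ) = 7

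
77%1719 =77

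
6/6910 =3/3455 = 0.00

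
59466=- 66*(  -  901 )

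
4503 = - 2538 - -7041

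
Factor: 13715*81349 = 5^1*13^1*211^1 * 81349^1  =  1115701535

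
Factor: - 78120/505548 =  - 2^1 * 3^( - 1 )*5^1*7^1*151^( - 1 ) = - 70/453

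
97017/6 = 32339/2 = 16169.50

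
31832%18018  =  13814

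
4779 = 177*27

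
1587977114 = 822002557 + 765974557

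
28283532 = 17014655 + 11268877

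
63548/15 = 63548/15 = 4236.53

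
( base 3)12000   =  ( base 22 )63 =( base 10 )135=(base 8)207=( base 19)72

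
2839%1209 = 421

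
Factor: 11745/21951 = 145/271 = 5^1*29^1*271^( - 1)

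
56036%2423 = 307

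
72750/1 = 72750= 72750.00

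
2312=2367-55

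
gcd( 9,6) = 3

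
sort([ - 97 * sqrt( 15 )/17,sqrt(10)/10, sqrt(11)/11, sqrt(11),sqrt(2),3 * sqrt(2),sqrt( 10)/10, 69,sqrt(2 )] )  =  [ - 97*sqrt(15)/17,sqrt(11)/11,sqrt(10 ) /10,sqrt( 10 ) /10, sqrt( 2),sqrt(2), sqrt( 11 ),3 * sqrt(2 ),69 ] 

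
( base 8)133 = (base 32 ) 2R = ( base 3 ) 10101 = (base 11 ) 83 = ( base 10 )91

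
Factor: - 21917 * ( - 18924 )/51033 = 2^2*7^1*19^1  *  31^1*83^1  *  101^1 * 17011^( - 1 ) = 138252436/17011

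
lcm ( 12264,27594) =110376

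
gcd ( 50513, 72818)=1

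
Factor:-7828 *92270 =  - 2^3*5^1*19^1*103^1*9227^1= - 722289560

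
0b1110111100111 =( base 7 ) 31214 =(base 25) C65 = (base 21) H7B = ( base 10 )7655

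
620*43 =26660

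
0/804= 0 = 0.00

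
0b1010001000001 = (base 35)485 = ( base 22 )aff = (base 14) 1c65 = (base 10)5185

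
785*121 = 94985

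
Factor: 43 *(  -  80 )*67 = - 2^4*5^1*43^1*67^1   =  - 230480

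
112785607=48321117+64464490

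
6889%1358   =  99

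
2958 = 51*58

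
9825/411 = 23 + 124/137 = 23.91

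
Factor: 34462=2^1*  17231^1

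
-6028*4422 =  - 26655816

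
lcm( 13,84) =1092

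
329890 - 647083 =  - 317193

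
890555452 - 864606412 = 25949040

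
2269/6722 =2269/6722  =  0.34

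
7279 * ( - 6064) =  - 44139856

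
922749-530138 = 392611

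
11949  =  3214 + 8735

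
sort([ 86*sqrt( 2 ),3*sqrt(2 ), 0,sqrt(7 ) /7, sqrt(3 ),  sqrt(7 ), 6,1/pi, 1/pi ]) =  [0, 1/pi, 1/pi,sqrt( 7 ) /7, sqrt(3 ),sqrt( 7),3*sqrt ( 2), 6,  86*sqrt(2 )]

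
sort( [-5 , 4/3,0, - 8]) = [  -  8, - 5,0,4/3 ]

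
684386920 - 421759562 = 262627358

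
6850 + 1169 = 8019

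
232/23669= 232/23669 = 0.01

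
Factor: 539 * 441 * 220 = 52293780 = 2^2*3^2 * 5^1*7^4 * 11^2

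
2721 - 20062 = -17341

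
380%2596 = 380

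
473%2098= 473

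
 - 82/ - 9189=82/9189 = 0.01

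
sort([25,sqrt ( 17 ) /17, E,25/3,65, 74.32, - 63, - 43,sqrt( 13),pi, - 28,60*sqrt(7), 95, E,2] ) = [-63, - 43, - 28, sqrt( 17)/17,2,E,E,pi,sqrt( 13 ),25/3,  25,65,74.32,95,60*sqrt(7)]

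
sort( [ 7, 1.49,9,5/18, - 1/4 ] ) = [ - 1/4,5/18,1.49,7, 9]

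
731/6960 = 731/6960 = 0.11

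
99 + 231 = 330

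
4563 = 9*507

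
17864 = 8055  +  9809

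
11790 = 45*262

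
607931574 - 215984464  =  391947110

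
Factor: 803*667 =11^1*23^1 * 29^1 * 73^1 =535601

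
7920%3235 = 1450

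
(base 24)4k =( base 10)116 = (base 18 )68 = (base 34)3e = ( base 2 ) 1110100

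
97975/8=12246 + 7/8 =12246.88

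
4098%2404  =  1694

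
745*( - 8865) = -6604425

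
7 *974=6818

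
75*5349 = 401175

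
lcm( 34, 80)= 1360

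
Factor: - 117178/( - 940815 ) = 2^1*3^( - 4 )*5^(-1)*23^(-1)*41^1*101^( - 1 )*1429^1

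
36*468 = 16848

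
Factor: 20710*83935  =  2^1*5^2*19^1*109^1*16787^1 = 1738293850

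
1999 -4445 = -2446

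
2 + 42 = 44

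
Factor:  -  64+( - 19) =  - 83^1 = -83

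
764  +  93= 857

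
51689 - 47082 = 4607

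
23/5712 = 23/5712 = 0.00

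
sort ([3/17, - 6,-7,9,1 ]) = [ - 7,- 6, 3/17,1, 9 ] 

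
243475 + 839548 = 1083023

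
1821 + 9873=11694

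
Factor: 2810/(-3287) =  - 2^1*5^1* 19^(- 1)*173^( - 1)* 281^1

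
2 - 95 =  - 93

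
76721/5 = 15344 + 1/5 = 15344.20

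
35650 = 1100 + 34550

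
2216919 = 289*7671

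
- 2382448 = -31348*76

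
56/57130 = 28/28565 = 0.00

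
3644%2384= 1260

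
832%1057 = 832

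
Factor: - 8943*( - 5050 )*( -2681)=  - 121079724150=-2^1 * 3^1*5^2*7^1 * 11^1*101^1 * 271^1*383^1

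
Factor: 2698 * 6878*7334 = 2^3 *19^3 * 71^1*181^1*193^1 = 136095893896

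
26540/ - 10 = -2654+ 0/1 = - 2654.00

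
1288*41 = 52808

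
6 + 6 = 12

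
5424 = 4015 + 1409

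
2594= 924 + 1670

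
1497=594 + 903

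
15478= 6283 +9195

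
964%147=82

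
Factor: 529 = 23^2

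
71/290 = 71/290 = 0.24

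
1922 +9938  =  11860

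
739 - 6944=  - 6205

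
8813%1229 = 210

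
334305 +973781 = 1308086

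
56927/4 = 56927/4 = 14231.75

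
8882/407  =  21 + 335/407 =21.82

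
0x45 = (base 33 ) 23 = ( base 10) 69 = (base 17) 41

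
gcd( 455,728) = 91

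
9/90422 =9/90422 = 0.00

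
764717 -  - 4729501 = 5494218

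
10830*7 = 75810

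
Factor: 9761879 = 83^1* 337^1 * 349^1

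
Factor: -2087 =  - 2087^1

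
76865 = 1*76865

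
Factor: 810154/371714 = 7^( - 2) *31^1*73^1*179^1*3793^( - 1) = 405077/185857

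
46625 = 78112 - 31487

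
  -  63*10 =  - 630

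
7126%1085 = 616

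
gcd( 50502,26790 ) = 114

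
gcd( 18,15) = 3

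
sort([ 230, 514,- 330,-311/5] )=[ - 330, - 311/5, 230,514 ]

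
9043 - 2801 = 6242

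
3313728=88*37656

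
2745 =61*45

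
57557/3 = 19185+2/3= 19185.67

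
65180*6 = 391080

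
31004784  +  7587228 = 38592012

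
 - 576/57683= - 1 + 57107/57683 = -  0.01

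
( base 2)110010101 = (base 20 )105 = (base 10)405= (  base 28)ed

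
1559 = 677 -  - 882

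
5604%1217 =736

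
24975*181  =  4520475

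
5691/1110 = 5 + 47/370 = 5.13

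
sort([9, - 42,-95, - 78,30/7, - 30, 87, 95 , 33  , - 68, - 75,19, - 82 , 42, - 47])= [ - 95, - 82, - 78, - 75, - 68, - 47, - 42, - 30,30/7, 9,19,  33,42 , 87,95]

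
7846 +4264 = 12110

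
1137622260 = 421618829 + 716003431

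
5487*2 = 10974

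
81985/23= 81985/23 = 3564.57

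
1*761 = 761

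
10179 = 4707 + 5472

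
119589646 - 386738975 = -267149329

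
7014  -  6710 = 304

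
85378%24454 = 12016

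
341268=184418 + 156850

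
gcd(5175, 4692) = 69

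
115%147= 115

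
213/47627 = 213/47627 = 0.00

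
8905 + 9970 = 18875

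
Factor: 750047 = 461^1* 1627^1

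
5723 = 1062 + 4661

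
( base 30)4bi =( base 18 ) C36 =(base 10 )3948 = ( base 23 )7AF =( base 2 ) 111101101100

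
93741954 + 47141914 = 140883868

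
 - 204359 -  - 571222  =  366863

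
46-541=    - 495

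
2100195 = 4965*423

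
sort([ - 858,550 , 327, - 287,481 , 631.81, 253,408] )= [ - 858, - 287,253,327 , 408,481, 550,631.81] 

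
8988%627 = 210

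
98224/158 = 49112/79 =621.67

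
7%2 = 1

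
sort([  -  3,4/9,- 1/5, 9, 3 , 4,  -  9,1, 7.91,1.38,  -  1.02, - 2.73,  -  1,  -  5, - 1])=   [-9,-5,-3, - 2.73,- 1.02, - 1,  -  1 , - 1/5 , 4/9, 1,1.38 , 3,  4,7.91,  9] 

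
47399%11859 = 11822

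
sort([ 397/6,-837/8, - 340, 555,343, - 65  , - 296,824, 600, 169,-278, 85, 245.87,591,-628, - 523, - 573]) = [ - 628, - 573, - 523 , - 340, - 296, - 278,  -  837/8,-65,397/6, 85,169,245.87,343,555, 591, 600, 824]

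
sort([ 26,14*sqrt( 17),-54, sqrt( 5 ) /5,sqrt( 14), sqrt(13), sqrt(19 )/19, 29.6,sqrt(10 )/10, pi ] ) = [ - 54, sqrt( 19) /19, sqrt(10 )/10 , sqrt( 5) /5, pi,sqrt( 13 ), sqrt( 14),26,29.6,14*sqrt( 17)] 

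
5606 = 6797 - 1191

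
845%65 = 0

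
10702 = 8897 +1805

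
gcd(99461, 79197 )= 1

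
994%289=127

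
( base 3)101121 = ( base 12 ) 1ba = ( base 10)286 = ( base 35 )86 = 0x11E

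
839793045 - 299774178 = 540018867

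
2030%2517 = 2030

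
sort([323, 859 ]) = [ 323, 859] 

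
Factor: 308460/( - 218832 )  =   -265/188 =- 2^( - 2 )*5^1*47^( - 1 )*53^1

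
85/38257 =85/38257 = 0.00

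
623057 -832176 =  - 209119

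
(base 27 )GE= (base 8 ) 676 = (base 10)446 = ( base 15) 1eb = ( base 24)ie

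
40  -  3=37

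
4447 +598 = 5045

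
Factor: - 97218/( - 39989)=2^1*3^2 * 11^1*491^1*39989^(  -  1)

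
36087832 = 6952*5191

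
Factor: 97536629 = 23^1*1069^1*3967^1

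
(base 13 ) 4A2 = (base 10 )808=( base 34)nq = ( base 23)1C3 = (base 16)328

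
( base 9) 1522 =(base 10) 1154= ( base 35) wy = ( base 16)482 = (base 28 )1d6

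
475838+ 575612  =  1051450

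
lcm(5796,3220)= 28980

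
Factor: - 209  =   - 11^1 * 19^1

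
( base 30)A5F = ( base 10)9165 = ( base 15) 2AB0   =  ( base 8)21715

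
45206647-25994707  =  19211940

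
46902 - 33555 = 13347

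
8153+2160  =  10313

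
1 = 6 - 5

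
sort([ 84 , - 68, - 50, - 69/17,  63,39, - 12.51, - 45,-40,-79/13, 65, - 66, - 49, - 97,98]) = [ - 97,-68,-66, - 50, - 49, - 45,- 40,-12.51, - 79/13, - 69/17,39,63,65, 84,98 ] 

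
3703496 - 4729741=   -  1026245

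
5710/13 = 439 +3/13 = 439.23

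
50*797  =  39850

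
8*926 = 7408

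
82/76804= 41/38402 = 0.00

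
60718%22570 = 15578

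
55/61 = 55/61 = 0.90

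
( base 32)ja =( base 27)mo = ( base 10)618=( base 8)1152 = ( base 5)4433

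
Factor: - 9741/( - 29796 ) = 17/52 = 2^( - 2) * 13^(  -  1)*17^1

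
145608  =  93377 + 52231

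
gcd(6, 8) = 2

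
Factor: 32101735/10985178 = 2^( - 1)*3^( - 1 )*5^1 *19^1 * 461^1 * 733^1 * 1830863^ ( - 1 ) 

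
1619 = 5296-3677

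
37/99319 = 37/99319  =  0.00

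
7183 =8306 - 1123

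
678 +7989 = 8667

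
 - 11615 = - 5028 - 6587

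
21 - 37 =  - 16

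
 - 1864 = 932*(-2)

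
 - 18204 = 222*(  -  82) 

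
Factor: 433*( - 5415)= -2344695= - 3^1* 5^1*19^2 * 433^1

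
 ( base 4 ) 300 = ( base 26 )1M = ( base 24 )20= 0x30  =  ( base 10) 48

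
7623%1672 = 935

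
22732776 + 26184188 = 48916964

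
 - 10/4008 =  - 1 + 1999/2004 = - 0.00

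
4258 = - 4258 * ( - 1 ) 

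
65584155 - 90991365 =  - 25407210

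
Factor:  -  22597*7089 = -160190133 = -3^1*17^1*59^1 *139^1*383^1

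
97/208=97/208 = 0.47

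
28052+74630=102682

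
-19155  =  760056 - 779211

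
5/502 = 5/502 = 0.01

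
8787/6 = 2929/2 =1464.50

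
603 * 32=19296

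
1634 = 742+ 892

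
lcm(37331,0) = 0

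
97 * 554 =53738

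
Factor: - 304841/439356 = - 2^( - 2)*3^(-1)*19^( - 1)*41^( - 1 ) * 47^(  -  1)*223^1*1367^1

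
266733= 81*3293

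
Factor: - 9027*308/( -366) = 463386/61 = 2^1*3^1*7^1*11^1*17^1*59^1*61^( - 1) 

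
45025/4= 11256 + 1/4 = 11256.25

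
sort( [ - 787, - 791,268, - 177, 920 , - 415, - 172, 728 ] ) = [-791, -787, - 415,-177,- 172 , 268, 728,920 ]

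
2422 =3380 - 958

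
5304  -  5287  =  17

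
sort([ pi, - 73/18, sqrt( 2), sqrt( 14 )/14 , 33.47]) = [-73/18, sqrt( 14 )/14, sqrt ( 2),  pi, 33.47 ] 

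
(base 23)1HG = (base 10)936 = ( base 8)1650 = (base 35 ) qq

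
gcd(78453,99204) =3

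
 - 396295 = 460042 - 856337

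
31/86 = 31/86 =0.36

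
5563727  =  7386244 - 1822517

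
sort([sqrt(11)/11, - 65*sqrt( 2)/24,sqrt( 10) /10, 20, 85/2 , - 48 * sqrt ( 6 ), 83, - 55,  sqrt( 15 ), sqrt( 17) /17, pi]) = [ - 48*sqrt( 6), - 55, - 65*sqrt( 2)/24 , sqrt( 17 ) /17,sqrt( 11) /11, sqrt(10 ) /10, pi,sqrt( 15), 20, 85/2,  83]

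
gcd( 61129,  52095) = 1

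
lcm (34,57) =1938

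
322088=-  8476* ( - 38)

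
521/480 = 1  +  41/480 =1.09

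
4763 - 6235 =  - 1472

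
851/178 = 4 + 139/178 = 4.78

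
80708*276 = 22275408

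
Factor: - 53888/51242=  -2^6*421^1*25621^( - 1) = -26944/25621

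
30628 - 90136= - 59508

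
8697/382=22 + 293/382 = 22.77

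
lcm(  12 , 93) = 372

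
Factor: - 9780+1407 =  - 8373 = - 3^1* 2791^1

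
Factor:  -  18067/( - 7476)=2^ (- 2)*3^(-1 )*29^1 = 29/12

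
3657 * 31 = 113367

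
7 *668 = 4676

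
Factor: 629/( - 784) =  - 2^ (-4) * 7^ ( - 2)*17^1*37^1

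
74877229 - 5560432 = 69316797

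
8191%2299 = 1294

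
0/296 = 0 = 0.00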